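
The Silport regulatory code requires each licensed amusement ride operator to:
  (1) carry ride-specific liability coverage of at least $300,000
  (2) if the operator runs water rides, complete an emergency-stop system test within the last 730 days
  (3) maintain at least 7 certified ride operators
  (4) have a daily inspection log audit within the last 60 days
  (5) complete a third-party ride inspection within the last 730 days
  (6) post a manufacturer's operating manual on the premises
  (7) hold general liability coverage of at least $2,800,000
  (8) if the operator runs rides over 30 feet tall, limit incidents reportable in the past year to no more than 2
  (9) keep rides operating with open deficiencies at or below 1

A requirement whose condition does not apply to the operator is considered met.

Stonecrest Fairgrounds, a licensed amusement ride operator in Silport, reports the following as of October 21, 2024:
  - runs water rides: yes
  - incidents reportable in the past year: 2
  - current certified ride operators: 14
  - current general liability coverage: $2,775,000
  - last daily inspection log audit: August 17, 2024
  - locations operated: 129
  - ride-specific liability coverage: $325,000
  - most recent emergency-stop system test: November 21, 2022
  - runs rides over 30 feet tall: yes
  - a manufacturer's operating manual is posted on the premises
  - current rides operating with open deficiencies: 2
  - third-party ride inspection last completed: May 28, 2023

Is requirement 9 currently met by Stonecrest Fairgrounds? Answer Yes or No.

No

9. rides operating with open deficiencies 2 > 1 → not met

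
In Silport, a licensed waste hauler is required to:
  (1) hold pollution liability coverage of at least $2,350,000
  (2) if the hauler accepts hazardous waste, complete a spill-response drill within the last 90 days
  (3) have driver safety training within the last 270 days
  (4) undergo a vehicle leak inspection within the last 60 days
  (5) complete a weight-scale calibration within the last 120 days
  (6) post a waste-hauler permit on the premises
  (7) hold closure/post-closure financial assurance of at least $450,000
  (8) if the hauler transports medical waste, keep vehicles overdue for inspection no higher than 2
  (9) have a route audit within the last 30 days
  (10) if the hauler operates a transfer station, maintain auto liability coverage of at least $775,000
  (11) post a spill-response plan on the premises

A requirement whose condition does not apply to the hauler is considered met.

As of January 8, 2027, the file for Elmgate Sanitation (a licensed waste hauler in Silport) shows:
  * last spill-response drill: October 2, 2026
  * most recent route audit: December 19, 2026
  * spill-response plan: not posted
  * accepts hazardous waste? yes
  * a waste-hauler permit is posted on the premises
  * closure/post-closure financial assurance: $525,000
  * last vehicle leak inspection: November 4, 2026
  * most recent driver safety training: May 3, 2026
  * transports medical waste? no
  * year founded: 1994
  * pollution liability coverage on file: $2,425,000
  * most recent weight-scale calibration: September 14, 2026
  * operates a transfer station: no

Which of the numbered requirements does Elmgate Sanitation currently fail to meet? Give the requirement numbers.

1. pollution liability coverage $2,425,000 ≥ $2,350,000 → met
2. condition 'accepts hazardous waste' holds; spill-response drill 98 days ago vs limit 90 → not met
3. driver safety training 250 days ago vs limit 270 → met
4. vehicle leak inspection 65 days ago vs limit 60 → not met
5. weight-scale calibration 116 days ago vs limit 120 → met
6. waste-hauler permit present → met
7. closure/post-closure financial assurance $525,000 ≥ $450,000 → met
8. condition 'transports medical waste' does not hold → requirement n/a → met
9. route audit 20 days ago vs limit 30 → met
10. condition 'operates a transfer station' does not hold → requirement n/a → met
11. spill-response plan absent → not met
Not met: 2, 4, 11

2, 4, 11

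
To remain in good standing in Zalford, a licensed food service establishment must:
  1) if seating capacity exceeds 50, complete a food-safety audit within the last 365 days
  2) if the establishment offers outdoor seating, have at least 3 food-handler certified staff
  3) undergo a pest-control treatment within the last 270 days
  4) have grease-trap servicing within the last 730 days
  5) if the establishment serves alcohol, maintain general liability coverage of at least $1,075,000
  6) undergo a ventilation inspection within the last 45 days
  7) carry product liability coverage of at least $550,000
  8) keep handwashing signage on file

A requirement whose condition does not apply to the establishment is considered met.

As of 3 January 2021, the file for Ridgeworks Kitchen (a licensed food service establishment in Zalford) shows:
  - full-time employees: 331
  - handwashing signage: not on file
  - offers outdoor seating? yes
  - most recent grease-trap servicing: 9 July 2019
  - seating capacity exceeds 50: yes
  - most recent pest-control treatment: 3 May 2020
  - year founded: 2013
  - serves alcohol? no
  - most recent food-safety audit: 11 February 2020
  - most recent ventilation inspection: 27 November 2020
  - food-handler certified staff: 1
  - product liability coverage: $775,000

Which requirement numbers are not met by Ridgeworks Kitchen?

2, 8

1. condition 'seating capacity exceeds 50' holds; food-safety audit 327 days ago vs limit 365 → met
2. condition 'offers outdoor seating' holds; food-handler certified staff 1 < 3 → not met
3. pest-control treatment 245 days ago vs limit 270 → met
4. grease-trap servicing 544 days ago vs limit 730 → met
5. condition 'serves alcohol' does not hold → requirement n/a → met
6. ventilation inspection 37 days ago vs limit 45 → met
7. product liability coverage $775,000 ≥ $550,000 → met
8. handwashing signage absent → not met
Not met: 2, 8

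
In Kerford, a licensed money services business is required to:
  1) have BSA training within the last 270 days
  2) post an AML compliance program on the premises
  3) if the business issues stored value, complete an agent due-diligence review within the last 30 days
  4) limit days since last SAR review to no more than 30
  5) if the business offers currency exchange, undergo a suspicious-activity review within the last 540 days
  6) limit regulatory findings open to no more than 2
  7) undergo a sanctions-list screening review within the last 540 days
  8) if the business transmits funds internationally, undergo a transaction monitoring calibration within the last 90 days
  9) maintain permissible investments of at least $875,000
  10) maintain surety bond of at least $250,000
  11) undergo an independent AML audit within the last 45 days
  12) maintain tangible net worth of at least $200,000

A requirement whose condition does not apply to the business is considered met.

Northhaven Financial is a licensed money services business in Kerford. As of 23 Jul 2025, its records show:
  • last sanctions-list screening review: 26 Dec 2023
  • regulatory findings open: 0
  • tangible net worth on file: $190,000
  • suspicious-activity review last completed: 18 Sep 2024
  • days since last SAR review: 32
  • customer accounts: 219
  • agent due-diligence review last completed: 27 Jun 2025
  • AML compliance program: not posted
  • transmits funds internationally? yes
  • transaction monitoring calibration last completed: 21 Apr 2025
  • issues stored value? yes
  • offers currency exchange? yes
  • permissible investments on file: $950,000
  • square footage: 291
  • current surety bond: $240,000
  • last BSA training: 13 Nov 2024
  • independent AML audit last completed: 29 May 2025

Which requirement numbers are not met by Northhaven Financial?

1. BSA training 252 days ago vs limit 270 → met
2. AML compliance program absent → not met
3. condition 'issues stored value' holds; agent due-diligence review 26 days ago vs limit 30 → met
4. days since last SAR review 32 > 30 → not met
5. condition 'offers currency exchange' holds; suspicious-activity review 308 days ago vs limit 540 → met
6. regulatory findings open 0 ≤ 2 → met
7. sanctions-list screening review 575 days ago vs limit 540 → not met
8. condition 'transmits funds internationally' holds; transaction monitoring calibration 93 days ago vs limit 90 → not met
9. permissible investments $950,000 ≥ $875,000 → met
10. surety bond $240,000 < $250,000 → not met
11. independent AML audit 55 days ago vs limit 45 → not met
12. tangible net worth $190,000 < $200,000 → not met
Not met: 2, 4, 7, 8, 10, 11, 12

2, 4, 7, 8, 10, 11, 12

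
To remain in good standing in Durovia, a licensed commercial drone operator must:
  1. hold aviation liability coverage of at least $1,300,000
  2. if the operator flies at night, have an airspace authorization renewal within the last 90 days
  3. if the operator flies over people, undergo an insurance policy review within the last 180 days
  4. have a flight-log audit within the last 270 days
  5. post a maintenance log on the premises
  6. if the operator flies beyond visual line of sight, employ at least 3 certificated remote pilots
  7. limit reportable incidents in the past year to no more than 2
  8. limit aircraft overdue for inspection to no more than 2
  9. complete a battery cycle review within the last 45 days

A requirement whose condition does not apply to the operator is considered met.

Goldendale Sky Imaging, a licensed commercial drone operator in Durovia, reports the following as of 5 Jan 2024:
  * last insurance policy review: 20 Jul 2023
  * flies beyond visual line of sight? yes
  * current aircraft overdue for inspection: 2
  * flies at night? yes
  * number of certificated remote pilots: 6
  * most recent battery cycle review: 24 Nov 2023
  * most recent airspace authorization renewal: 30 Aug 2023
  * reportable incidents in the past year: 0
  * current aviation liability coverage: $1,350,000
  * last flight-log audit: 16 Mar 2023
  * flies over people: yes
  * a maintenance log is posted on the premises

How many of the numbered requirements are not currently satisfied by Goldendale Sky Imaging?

1. aviation liability coverage $1,350,000 ≥ $1,300,000 → met
2. condition 'flies at night' holds; airspace authorization renewal 128 days ago vs limit 90 → not met
3. condition 'flies over people' holds; insurance policy review 169 days ago vs limit 180 → met
4. flight-log audit 295 days ago vs limit 270 → not met
5. maintenance log present → met
6. condition 'flies beyond visual line of sight' holds; certificated remote pilots 6 ≥ 3 → met
7. reportable incidents in the past year 0 ≤ 2 → met
8. aircraft overdue for inspection 2 ≤ 2 → met
9. battery cycle review 42 days ago vs limit 45 → met
Not met: 2 of 9

2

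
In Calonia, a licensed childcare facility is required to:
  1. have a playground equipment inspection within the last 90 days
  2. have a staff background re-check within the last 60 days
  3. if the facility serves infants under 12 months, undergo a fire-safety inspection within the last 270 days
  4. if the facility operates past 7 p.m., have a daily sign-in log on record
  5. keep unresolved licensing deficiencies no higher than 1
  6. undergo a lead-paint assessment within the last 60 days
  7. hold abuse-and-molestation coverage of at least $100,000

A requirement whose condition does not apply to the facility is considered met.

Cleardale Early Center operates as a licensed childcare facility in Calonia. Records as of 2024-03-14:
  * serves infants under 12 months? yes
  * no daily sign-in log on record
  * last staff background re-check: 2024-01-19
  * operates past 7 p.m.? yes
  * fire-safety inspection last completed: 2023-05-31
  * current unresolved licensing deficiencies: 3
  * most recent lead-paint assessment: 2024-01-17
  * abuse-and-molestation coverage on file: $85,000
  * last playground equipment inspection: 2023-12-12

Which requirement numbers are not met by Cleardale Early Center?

1. playground equipment inspection 93 days ago vs limit 90 → not met
2. staff background re-check 55 days ago vs limit 60 → met
3. condition 'serves infants under 12 months' holds; fire-safety inspection 288 days ago vs limit 270 → not met
4. condition 'operates past 7 p.m.' holds; daily sign-in log absent → not met
5. unresolved licensing deficiencies 3 > 1 → not met
6. lead-paint assessment 57 days ago vs limit 60 → met
7. abuse-and-molestation coverage $85,000 < $100,000 → not met
Not met: 1, 3, 4, 5, 7

1, 3, 4, 5, 7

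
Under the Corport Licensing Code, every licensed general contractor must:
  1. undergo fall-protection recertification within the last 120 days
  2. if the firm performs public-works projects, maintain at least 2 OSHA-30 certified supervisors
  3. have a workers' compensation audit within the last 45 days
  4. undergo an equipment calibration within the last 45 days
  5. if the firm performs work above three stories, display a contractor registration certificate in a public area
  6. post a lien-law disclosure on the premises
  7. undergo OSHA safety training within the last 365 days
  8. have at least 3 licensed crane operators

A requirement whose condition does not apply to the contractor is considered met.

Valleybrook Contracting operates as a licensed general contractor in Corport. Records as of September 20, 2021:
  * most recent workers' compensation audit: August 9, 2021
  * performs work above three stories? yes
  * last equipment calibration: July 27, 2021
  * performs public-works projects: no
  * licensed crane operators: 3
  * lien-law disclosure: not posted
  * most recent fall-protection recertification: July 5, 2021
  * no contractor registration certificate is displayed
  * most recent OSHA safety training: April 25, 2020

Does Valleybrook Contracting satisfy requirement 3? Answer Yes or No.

3. workers' compensation audit 42 days ago vs limit 45 → met

Yes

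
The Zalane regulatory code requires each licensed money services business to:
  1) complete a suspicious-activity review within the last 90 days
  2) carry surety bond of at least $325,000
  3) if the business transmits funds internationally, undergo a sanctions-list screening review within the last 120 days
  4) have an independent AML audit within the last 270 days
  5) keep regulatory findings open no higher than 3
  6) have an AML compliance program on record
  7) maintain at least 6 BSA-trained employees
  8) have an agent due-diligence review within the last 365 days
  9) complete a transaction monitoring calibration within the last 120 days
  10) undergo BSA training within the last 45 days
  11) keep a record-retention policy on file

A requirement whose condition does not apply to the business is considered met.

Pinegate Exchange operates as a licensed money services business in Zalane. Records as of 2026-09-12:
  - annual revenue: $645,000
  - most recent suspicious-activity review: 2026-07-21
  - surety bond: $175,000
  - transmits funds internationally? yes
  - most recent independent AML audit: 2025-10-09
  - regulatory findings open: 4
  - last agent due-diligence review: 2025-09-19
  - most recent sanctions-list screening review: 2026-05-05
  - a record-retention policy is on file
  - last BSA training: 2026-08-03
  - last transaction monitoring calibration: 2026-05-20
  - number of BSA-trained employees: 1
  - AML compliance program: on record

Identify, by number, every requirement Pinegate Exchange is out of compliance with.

1. suspicious-activity review 53 days ago vs limit 90 → met
2. surety bond $175,000 < $325,000 → not met
3. condition 'transmits funds internationally' holds; sanctions-list screening review 130 days ago vs limit 120 → not met
4. independent AML audit 338 days ago vs limit 270 → not met
5. regulatory findings open 4 > 3 → not met
6. AML compliance program present → met
7. BSA-trained employees 1 < 6 → not met
8. agent due-diligence review 358 days ago vs limit 365 → met
9. transaction monitoring calibration 115 days ago vs limit 120 → met
10. BSA training 40 days ago vs limit 45 → met
11. record-retention policy present → met
Not met: 2, 3, 4, 5, 7

2, 3, 4, 5, 7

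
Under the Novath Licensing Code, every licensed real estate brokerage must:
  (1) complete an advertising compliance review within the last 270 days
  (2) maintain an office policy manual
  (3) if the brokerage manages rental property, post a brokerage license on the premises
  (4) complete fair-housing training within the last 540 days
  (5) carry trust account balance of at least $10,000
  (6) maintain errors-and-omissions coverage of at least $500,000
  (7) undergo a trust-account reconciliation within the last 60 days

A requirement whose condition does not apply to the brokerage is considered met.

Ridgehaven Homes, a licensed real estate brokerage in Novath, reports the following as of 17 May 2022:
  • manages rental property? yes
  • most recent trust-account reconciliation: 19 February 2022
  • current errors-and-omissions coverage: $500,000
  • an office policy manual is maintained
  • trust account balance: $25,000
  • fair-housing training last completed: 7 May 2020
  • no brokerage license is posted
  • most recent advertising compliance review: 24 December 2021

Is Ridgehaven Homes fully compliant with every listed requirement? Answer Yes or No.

1. advertising compliance review 144 days ago vs limit 270 → met
2. office policy manual present → met
3. condition 'manages rental property' holds; brokerage license absent → not met
4. fair-housing training 740 days ago vs limit 540 → not met
5. trust account balance $25,000 ≥ $10,000 → met
6. errors-and-omissions coverage $500,000 ≥ $500,000 → met
7. trust-account reconciliation 87 days ago vs limit 60 → not met
Not met: 3, 4, 7

No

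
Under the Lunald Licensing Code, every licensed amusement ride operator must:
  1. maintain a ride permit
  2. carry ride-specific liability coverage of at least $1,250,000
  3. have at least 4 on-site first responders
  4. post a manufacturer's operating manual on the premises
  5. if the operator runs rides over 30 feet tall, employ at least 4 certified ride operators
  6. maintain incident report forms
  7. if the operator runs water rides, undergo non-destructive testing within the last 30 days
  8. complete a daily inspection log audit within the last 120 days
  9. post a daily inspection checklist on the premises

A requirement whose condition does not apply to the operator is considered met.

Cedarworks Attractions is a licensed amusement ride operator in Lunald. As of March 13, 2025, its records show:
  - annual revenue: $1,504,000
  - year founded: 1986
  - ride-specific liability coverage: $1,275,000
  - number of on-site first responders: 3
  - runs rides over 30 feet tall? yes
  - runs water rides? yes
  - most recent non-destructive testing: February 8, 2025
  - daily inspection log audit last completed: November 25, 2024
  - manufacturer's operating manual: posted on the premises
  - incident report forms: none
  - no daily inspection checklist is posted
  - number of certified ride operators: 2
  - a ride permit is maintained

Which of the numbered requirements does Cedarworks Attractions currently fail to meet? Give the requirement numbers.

3, 5, 6, 7, 9

1. ride permit present → met
2. ride-specific liability coverage $1,275,000 ≥ $1,250,000 → met
3. on-site first responders 3 < 4 → not met
4. manufacturer's operating manual present → met
5. condition 'runs rides over 30 feet tall' holds; certified ride operators 2 < 4 → not met
6. incident report forms absent → not met
7. condition 'runs water rides' holds; non-destructive testing 33 days ago vs limit 30 → not met
8. daily inspection log audit 108 days ago vs limit 120 → met
9. daily inspection checklist absent → not met
Not met: 3, 5, 6, 7, 9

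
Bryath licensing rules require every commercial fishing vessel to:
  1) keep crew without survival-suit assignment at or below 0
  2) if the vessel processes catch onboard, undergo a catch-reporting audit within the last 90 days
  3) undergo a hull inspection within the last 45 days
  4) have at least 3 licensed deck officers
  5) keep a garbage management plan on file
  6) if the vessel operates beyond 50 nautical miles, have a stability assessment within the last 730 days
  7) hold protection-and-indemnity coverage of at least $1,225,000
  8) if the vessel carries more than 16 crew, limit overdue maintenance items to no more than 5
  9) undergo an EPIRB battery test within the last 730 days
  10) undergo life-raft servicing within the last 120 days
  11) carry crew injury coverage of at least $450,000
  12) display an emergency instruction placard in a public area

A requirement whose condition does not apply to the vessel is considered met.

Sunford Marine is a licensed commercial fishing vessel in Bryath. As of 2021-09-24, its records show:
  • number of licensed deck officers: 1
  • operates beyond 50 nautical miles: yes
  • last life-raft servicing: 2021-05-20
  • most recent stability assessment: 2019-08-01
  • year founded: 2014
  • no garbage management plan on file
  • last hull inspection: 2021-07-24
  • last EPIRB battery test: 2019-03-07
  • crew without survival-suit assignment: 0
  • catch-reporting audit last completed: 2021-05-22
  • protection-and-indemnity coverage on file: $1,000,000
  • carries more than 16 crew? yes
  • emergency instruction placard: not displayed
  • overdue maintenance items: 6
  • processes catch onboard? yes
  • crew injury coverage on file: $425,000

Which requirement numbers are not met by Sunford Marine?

2, 3, 4, 5, 6, 7, 8, 9, 10, 11, 12

1. crew without survival-suit assignment 0 ≤ 0 → met
2. condition 'processes catch onboard' holds; catch-reporting audit 125 days ago vs limit 90 → not met
3. hull inspection 62 days ago vs limit 45 → not met
4. licensed deck officers 1 < 3 → not met
5. garbage management plan absent → not met
6. condition 'operates beyond 50 nautical miles' holds; stability assessment 785 days ago vs limit 730 → not met
7. protection-and-indemnity coverage $1,000,000 < $1,225,000 → not met
8. condition 'carries more than 16 crew' holds; overdue maintenance items 6 > 5 → not met
9. EPIRB battery test 932 days ago vs limit 730 → not met
10. life-raft servicing 127 days ago vs limit 120 → not met
11. crew injury coverage $425,000 < $450,000 → not met
12. emergency instruction placard absent → not met
Not met: 2, 3, 4, 5, 6, 7, 8, 9, 10, 11, 12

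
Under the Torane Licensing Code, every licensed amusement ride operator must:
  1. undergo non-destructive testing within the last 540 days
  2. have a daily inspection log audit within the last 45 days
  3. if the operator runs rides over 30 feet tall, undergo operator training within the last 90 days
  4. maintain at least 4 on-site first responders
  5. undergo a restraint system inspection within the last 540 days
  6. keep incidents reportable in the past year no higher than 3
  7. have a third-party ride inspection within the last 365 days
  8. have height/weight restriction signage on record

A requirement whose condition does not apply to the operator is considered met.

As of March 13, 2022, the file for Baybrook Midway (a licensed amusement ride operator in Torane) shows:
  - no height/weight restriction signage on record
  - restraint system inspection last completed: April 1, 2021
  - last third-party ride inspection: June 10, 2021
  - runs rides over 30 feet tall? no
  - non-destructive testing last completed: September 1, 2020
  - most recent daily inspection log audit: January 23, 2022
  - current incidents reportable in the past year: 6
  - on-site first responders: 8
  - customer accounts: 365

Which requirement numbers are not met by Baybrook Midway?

1. non-destructive testing 558 days ago vs limit 540 → not met
2. daily inspection log audit 49 days ago vs limit 45 → not met
3. condition 'runs rides over 30 feet tall' does not hold → requirement n/a → met
4. on-site first responders 8 ≥ 4 → met
5. restraint system inspection 346 days ago vs limit 540 → met
6. incidents reportable in the past year 6 > 3 → not met
7. third-party ride inspection 276 days ago vs limit 365 → met
8. height/weight restriction signage absent → not met
Not met: 1, 2, 6, 8

1, 2, 6, 8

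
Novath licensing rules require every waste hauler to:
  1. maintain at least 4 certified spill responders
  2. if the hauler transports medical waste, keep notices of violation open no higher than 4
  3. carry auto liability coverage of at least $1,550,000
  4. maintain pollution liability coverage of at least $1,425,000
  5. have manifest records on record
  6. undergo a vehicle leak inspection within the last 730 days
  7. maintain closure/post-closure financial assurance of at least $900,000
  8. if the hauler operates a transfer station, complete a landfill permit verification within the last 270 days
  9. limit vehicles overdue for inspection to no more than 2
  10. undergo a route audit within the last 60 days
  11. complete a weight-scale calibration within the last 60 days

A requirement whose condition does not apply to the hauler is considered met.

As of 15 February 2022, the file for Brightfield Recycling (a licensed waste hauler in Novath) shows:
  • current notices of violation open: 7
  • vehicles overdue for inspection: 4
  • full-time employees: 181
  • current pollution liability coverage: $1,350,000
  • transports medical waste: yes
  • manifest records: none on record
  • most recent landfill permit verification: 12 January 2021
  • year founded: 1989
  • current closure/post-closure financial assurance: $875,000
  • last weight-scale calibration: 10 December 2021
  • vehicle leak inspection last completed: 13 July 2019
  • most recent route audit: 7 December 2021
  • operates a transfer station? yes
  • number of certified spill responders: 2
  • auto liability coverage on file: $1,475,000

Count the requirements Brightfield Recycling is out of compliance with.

1. certified spill responders 2 < 4 → not met
2. condition 'transports medical waste' holds; notices of violation open 7 > 4 → not met
3. auto liability coverage $1,475,000 < $1,550,000 → not met
4. pollution liability coverage $1,350,000 < $1,425,000 → not met
5. manifest records absent → not met
6. vehicle leak inspection 948 days ago vs limit 730 → not met
7. closure/post-closure financial assurance $875,000 < $900,000 → not met
8. condition 'operates a transfer station' holds; landfill permit verification 399 days ago vs limit 270 → not met
9. vehicles overdue for inspection 4 > 2 → not met
10. route audit 70 days ago vs limit 60 → not met
11. weight-scale calibration 67 days ago vs limit 60 → not met
Not met: 11 of 11

11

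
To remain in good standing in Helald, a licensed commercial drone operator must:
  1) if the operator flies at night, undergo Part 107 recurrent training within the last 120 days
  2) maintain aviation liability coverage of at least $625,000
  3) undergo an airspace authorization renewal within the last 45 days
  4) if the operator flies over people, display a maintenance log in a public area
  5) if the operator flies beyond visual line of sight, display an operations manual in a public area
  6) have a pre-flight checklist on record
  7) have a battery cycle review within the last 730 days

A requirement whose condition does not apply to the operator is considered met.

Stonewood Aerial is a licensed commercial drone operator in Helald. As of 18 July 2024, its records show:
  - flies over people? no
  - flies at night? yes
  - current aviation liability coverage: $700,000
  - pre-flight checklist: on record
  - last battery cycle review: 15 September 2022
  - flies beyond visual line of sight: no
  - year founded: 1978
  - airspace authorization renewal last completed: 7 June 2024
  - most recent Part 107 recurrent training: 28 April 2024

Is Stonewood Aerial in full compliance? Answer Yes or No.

Yes

1. condition 'flies at night' holds; Part 107 recurrent training 81 days ago vs limit 120 → met
2. aviation liability coverage $700,000 ≥ $625,000 → met
3. airspace authorization renewal 41 days ago vs limit 45 → met
4. condition 'flies over people' does not hold → requirement n/a → met
5. condition 'flies beyond visual line of sight' does not hold → requirement n/a → met
6. pre-flight checklist present → met
7. battery cycle review 672 days ago vs limit 730 → met
All met.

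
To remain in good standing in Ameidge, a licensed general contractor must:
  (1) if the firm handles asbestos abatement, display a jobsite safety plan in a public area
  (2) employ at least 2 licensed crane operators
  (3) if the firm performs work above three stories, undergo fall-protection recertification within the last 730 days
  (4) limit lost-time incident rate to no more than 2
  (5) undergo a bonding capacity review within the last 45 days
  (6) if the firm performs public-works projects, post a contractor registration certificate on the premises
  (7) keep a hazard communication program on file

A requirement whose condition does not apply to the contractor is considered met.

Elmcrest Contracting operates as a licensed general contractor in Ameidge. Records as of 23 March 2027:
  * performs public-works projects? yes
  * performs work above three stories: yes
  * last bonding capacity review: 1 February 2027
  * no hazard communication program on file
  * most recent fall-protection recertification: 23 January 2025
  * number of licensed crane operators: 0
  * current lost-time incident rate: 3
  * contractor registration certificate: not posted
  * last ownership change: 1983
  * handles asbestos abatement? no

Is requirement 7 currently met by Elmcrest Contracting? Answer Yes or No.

7. hazard communication program absent → not met

No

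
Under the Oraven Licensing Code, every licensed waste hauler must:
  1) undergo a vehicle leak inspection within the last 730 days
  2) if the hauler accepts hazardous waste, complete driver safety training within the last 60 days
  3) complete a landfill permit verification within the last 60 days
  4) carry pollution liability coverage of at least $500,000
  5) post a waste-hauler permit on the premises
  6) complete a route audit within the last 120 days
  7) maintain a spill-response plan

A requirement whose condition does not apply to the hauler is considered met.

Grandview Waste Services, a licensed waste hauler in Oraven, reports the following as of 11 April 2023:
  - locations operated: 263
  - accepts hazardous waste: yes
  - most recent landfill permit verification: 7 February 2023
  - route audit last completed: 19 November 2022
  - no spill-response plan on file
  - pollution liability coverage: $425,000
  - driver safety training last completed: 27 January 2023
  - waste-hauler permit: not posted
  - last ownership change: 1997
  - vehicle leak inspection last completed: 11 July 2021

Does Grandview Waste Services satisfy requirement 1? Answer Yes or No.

Yes

1. vehicle leak inspection 639 days ago vs limit 730 → met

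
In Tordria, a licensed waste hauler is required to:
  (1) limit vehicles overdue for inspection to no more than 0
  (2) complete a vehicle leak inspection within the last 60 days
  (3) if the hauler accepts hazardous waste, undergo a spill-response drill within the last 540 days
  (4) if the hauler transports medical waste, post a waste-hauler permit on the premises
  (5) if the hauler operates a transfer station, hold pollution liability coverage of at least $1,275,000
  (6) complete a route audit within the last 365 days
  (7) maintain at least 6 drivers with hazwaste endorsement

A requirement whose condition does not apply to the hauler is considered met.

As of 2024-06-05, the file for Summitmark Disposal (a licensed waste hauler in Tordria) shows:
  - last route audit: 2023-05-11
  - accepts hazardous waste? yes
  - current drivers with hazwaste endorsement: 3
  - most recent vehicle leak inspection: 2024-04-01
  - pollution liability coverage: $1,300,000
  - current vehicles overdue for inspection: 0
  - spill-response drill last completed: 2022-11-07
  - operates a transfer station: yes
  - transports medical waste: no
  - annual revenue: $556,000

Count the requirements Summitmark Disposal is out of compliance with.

1. vehicles overdue for inspection 0 ≤ 0 → met
2. vehicle leak inspection 65 days ago vs limit 60 → not met
3. condition 'accepts hazardous waste' holds; spill-response drill 576 days ago vs limit 540 → not met
4. condition 'transports medical waste' does not hold → requirement n/a → met
5. condition 'operates a transfer station' holds; pollution liability coverage $1,300,000 ≥ $1,275,000 → met
6. route audit 391 days ago vs limit 365 → not met
7. drivers with hazwaste endorsement 3 < 6 → not met
Not met: 4 of 7

4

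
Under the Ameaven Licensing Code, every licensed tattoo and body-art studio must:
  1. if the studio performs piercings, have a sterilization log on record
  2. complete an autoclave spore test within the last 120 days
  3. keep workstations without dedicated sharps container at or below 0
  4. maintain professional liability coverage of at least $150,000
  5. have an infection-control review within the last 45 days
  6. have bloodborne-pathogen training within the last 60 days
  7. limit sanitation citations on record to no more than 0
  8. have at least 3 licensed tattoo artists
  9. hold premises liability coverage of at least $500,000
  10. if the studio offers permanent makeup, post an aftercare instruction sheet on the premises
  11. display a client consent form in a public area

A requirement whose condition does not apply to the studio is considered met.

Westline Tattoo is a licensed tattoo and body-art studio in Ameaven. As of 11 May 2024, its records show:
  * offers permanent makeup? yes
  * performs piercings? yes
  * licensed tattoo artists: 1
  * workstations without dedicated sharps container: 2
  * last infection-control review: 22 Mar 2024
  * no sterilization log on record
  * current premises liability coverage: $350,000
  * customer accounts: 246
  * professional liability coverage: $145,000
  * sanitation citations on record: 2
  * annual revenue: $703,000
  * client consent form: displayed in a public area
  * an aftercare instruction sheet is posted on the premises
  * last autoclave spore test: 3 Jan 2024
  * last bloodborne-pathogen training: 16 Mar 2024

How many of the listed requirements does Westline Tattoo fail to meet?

8

1. condition 'performs piercings' holds; sterilization log absent → not met
2. autoclave spore test 129 days ago vs limit 120 → not met
3. workstations without dedicated sharps container 2 > 0 → not met
4. professional liability coverage $145,000 < $150,000 → not met
5. infection-control review 50 days ago vs limit 45 → not met
6. bloodborne-pathogen training 56 days ago vs limit 60 → met
7. sanitation citations on record 2 > 0 → not met
8. licensed tattoo artists 1 < 3 → not met
9. premises liability coverage $350,000 < $500,000 → not met
10. condition 'offers permanent makeup' holds; aftercare instruction sheet present → met
11. client consent form present → met
Not met: 8 of 11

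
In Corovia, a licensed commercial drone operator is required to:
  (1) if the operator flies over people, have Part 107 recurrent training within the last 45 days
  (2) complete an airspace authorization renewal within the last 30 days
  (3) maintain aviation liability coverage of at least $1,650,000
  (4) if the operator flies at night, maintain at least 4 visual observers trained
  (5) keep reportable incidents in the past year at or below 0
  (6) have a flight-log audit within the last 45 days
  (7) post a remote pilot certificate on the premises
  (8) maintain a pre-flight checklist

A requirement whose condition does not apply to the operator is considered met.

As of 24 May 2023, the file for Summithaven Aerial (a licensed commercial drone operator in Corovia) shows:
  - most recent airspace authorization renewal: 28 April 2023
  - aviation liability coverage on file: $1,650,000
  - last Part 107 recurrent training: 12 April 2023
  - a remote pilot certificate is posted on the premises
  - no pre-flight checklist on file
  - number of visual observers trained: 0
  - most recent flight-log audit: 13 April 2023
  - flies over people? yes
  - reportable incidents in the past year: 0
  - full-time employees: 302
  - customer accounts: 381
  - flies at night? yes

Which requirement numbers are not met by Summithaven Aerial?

1. condition 'flies over people' holds; Part 107 recurrent training 42 days ago vs limit 45 → met
2. airspace authorization renewal 26 days ago vs limit 30 → met
3. aviation liability coverage $1,650,000 ≥ $1,650,000 → met
4. condition 'flies at night' holds; visual observers trained 0 < 4 → not met
5. reportable incidents in the past year 0 ≤ 0 → met
6. flight-log audit 41 days ago vs limit 45 → met
7. remote pilot certificate present → met
8. pre-flight checklist absent → not met
Not met: 4, 8

4, 8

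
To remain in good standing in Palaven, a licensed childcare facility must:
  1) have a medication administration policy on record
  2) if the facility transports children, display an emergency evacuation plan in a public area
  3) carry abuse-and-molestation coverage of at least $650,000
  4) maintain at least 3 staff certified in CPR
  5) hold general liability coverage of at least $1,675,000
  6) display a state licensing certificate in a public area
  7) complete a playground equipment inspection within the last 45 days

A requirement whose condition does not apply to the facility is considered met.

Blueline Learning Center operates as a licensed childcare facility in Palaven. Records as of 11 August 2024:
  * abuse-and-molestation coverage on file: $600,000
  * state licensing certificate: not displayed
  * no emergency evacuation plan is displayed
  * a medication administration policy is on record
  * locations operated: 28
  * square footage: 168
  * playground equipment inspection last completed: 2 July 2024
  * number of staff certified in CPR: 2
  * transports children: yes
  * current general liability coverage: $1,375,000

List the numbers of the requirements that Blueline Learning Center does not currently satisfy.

2, 3, 4, 5, 6

1. medication administration policy present → met
2. condition 'transports children' holds; emergency evacuation plan absent → not met
3. abuse-and-molestation coverage $600,000 < $650,000 → not met
4. staff certified in CPR 2 < 3 → not met
5. general liability coverage $1,375,000 < $1,675,000 → not met
6. state licensing certificate absent → not met
7. playground equipment inspection 40 days ago vs limit 45 → met
Not met: 2, 3, 4, 5, 6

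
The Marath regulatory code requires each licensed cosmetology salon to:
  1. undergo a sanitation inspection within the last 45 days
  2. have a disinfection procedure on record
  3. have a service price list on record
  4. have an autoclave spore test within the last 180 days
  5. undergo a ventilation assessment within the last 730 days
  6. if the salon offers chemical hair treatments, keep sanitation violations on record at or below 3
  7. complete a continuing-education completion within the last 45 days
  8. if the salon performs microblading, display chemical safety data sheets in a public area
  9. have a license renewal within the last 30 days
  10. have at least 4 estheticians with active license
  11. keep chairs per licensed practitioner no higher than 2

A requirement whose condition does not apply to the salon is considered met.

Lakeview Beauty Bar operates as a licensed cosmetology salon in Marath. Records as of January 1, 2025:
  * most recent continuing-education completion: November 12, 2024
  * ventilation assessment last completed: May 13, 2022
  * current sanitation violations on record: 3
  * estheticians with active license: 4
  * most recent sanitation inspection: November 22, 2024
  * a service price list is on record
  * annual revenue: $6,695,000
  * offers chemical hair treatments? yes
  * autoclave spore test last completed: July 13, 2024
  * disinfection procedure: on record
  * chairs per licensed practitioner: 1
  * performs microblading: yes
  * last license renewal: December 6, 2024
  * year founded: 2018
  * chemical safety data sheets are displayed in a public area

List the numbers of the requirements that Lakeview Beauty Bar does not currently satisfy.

5, 7

1. sanitation inspection 40 days ago vs limit 45 → met
2. disinfection procedure present → met
3. service price list present → met
4. autoclave spore test 172 days ago vs limit 180 → met
5. ventilation assessment 964 days ago vs limit 730 → not met
6. condition 'offers chemical hair treatments' holds; sanitation violations on record 3 ≤ 3 → met
7. continuing-education completion 50 days ago vs limit 45 → not met
8. condition 'performs microblading' holds; chemical safety data sheets present → met
9. license renewal 26 days ago vs limit 30 → met
10. estheticians with active license 4 ≥ 4 → met
11. chairs per licensed practitioner 1 ≤ 2 → met
Not met: 5, 7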